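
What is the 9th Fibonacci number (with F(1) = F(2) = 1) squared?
The 9th Fibonacci number (with F(1) = F(2) = 1): 1, 1, 2, 3, 5, 8, 13, 21, 34 → 34
Compute 34² = 34 × 34 = 1156
1156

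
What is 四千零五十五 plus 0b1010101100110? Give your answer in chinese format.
Convert 四千零五十五 (Chinese numeral) → 4×1000 + 5×10 + 5 = 4055 (decimal)
Convert 0b1010101100110 (binary) → 4096 + 1024 + 256 + 64 + 32 + 4 + 2 = 5478 (decimal)
Compute 4055 + 5478 = 9533
Convert 9533 (decimal) → 9533 = 9×1000 + 5×100 + 3×10 + 3 → 九千五百三十三 (Chinese numeral)
九千五百三十三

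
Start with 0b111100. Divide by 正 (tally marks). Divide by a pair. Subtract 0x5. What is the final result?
Convert 0b111100 (binary) → 32 + 16 + 8 + 4 = 60 (decimal)
Start: 60
Convert 正 (tally marks) → 5 (decimal)
60 ÷ 5 = 12
Convert a pair (colloquial) → 2 (decimal)
12 ÷ 2 = 6
Convert 0x5 (hexadecimal) → 5 (decimal)
6 - 5 = 1
1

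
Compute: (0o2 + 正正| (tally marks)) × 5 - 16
Convert 0o2 (octal) → 2 (decimal)
Convert 正正| (tally marks) → 5 + 5 + 1 = 11 (decimal)
Expression in decimal: (2 + 11) × 5 - 16
Parentheses first: 2 + 11 = 13
Multiply: 13 × 5 = 65
Subtract: 65 - 16 = 49
49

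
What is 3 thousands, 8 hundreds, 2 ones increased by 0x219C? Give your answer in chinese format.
Convert 3 thousands, 8 hundreds, 2 ones (place-value notation) → 3×1000 + 8×100 + 2 = 3802 (decimal)
Convert 0x219C (hexadecimal) → 2×4096 + 1×256 + 9×16 + 12 = 8604 (decimal)
Compute 3802 + 8604 = 12406
Convert 12406 (decimal) → 12406 = 1×10000 + 2×1000 + 4×100 + 6 → 一万二千四百零六 (Chinese numeral)
一万二千四百零六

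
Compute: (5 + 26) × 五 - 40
Convert 五 (Chinese numeral) → 5 (decimal)
Expression in decimal: (5 + 26) × 5 - 40
Parentheses first: 5 + 26 = 31
Multiply: 31 × 5 = 155
Subtract: 155 - 40 = 115
115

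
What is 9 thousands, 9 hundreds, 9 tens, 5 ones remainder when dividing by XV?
Convert 9 thousands, 9 hundreds, 9 tens, 5 ones (place-value notation) → 9×1000 + 9×100 + 9×10 + 5 = 9995 (decimal)
Convert XV (Roman numeral) → 10 + 5 = 15 (decimal)
Compute 9995 mod 15 = 5
5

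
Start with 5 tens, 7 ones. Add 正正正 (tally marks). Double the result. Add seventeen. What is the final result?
Convert 5 tens, 7 ones (place-value notation) → 5×10 + 7 = 57 (decimal)
Start: 57
Convert 正正正 (tally marks) → 5 + 5 + 5 = 15 (decimal)
57 + 15 = 72
72 × 2 = 144
Convert seventeen (English words) → 17 (decimal)
144 + 17 = 161
161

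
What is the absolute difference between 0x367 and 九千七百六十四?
Convert 0x367 (hexadecimal) → 3×256 + 6×16 + 7 = 871 (decimal)
Convert 九千七百六十四 (Chinese numeral) → 9×1000 + 7×100 + 6×10 + 4 = 9764 (decimal)
Compute |871 - 9764| = 8893
8893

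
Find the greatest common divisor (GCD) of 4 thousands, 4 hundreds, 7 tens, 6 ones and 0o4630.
Convert 4 thousands, 4 hundreds, 7 tens, 6 ones (place-value notation) → 4×1000 + 4×100 + 7×10 + 6 = 4476 (decimal)
Convert 0o4630 (octal) → 4×512 + 6×64 + 3×8 = 2456 (decimal)
Compute gcd(4476, 2456) = 4
4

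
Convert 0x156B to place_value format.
Convert 0x156B (hexadecimal) → 1×4096 + 5×256 + 6×16 + 11 = 5483 (decimal)
Convert 5483 (decimal) → 5483 = 5×1000 + 4×100 + 8×10 + 3 → 5 thousands, 4 hundreds, 8 tens, 3 ones (place-value notation)
5 thousands, 4 hundreds, 8 tens, 3 ones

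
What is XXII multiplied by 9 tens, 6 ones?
Convert XXII (Roman numeral) → 10 + 10 + 1 + 1 = 22 (decimal)
Convert 9 tens, 6 ones (place-value notation) → 9×10 + 6 = 96 (decimal)
Compute 22 × 96 = 2112
2112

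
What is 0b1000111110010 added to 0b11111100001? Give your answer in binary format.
Convert 0b1000111110010 (binary) → 4096 + 256 + 128 + 64 + 32 + 16 + 2 = 4594 (decimal)
Convert 0b11111100001 (binary) → 1024 + 512 + 256 + 128 + 64 + 32 + 1 = 2017 (decimal)
Compute 4594 + 2017 = 6611
Convert 6611 (decimal) → 6611 = 4096 + 2048 + 256 + 128 + 64 + 16 + 2 + 1 → 0b1100111010011 (binary)
0b1100111010011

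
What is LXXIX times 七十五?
Convert LXXIX (Roman numeral) → 50 + 10 + 10 + 9 = 79 (decimal)
Convert 七十五 (Chinese numeral) → 7×10 + 5 = 75 (decimal)
Compute 79 × 75 = 5925
5925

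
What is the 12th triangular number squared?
The 12th triangular number = 12×13/2 = 78
Compute 78² = 78 × 78 = 6084
6084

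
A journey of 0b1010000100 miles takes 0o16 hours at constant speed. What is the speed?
Convert 0b1010000100 (binary) → 512 + 128 + 4 = 644 (decimal)
Convert 0o16 (octal) → 1×8 + 6 = 14 (decimal)
Compute 644 ÷ 14 = 46
46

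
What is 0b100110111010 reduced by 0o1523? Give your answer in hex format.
Convert 0b100110111010 (binary) → 2048 + 256 + 128 + 32 + 16 + 8 + 2 = 2490 (decimal)
Convert 0o1523 (octal) → 1×512 + 5×64 + 2×8 + 3 = 851 (decimal)
Compute 2490 - 851 = 1639
Convert 1639 (decimal) → 1639 = 6×256 + 6×16 + 7 → 0x667 (hexadecimal)
0x667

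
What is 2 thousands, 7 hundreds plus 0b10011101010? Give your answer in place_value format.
Convert 2 thousands, 7 hundreds (place-value notation) → 2×1000 + 7×100 = 2700 (decimal)
Convert 0b10011101010 (binary) → 1024 + 128 + 64 + 32 + 8 + 2 = 1258 (decimal)
Compute 2700 + 1258 = 3958
Convert 3958 (decimal) → 3958 = 3×1000 + 9×100 + 5×10 + 8 → 3 thousands, 9 hundreds, 5 tens, 8 ones (place-value notation)
3 thousands, 9 hundreds, 5 tens, 8 ones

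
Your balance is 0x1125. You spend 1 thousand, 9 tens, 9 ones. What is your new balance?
Convert 0x1125 (hexadecimal) → 1×4096 + 1×256 + 2×16 + 5 = 4389 (decimal)
Convert 1 thousand, 9 tens, 9 ones (place-value notation) → 1×1000 + 9×10 + 9 = 1099 (decimal)
Compute 4389 - 1099 = 3290
3290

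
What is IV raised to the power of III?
Convert IV (Roman numeral) → 4 (decimal)
Convert III (Roman numeral) → 1 + 1 + 1 = 3 (decimal)
Compute 4 ^ 3 = 64
64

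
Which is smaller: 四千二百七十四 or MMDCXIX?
Convert 四千二百七十四 (Chinese numeral) → 4×1000 + 2×100 + 7×10 + 4 = 4274 (decimal)
Convert MMDCXIX (Roman numeral) → 1000 + 1000 + 500 + 100 + 10 + 9 = 2619 (decimal)
Compare 4274 vs 2619: smaller = 2619
2619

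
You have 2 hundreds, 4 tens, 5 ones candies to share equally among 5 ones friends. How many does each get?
Convert 2 hundreds, 4 tens, 5 ones (place-value notation) → 2×100 + 4×10 + 5 = 245 (decimal)
Convert 5 ones (place-value notation) → 5 (decimal)
Compute 245 ÷ 5 = 49
49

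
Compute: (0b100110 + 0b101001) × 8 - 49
Convert 0b100110 (binary) → 32 + 4 + 2 = 38 (decimal)
Convert 0b101001 (binary) → 32 + 8 + 1 = 41 (decimal)
Expression in decimal: (38 + 41) × 8 - 49
Parentheses first: 38 + 41 = 79
Multiply: 79 × 8 = 632
Subtract: 632 - 49 = 583
583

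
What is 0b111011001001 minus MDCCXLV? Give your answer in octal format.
Convert 0b111011001001 (binary) → 2048 + 1024 + 512 + 128 + 64 + 8 + 1 = 3785 (decimal)
Convert MDCCXLV (Roman numeral) → 1000 + 500 + 100 + 100 + 40 + 5 = 1745 (decimal)
Compute 3785 - 1745 = 2040
Convert 2040 (decimal) → 2040 = 3×512 + 7×64 + 7×8 → 0o3770 (octal)
0o3770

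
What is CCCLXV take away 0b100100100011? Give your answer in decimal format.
Convert CCCLXV (Roman numeral) → 100 + 100 + 100 + 50 + 10 + 5 = 365 (decimal)
Convert 0b100100100011 (binary) → 2048 + 256 + 32 + 2 + 1 = 2339 (decimal)
Compute 365 - 2339 = -1974
-1974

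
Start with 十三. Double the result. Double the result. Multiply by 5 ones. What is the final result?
Convert 十三 (Chinese numeral) → 1×10 + 3 = 13 (decimal)
Start: 13
13 × 2 = 26
26 × 2 = 52
Convert 5 ones (place-value notation) → 5 (decimal)
52 × 5 = 260
260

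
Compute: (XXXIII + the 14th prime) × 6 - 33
Convert XXXIII (Roman numeral) → 10 + 10 + 10 + 1 + 1 + 1 = 33 (decimal)
Convert the 14th prime (prime index) → 43 (decimal)
Expression in decimal: (33 + 43) × 6 - 33
Parentheses first: 33 + 43 = 76
Multiply: 76 × 6 = 456
Subtract: 456 - 33 = 423
423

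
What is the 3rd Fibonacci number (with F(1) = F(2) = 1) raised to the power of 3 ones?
Convert the 3rd Fibonacci number (with F(1) = F(2) = 1) (Fibonacci index) → 1, 1, 2 → 2 (decimal)
Convert 3 ones (place-value notation) → 3 (decimal)
Compute 2 ^ 3 = 8
8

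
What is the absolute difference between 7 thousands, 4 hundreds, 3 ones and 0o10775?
Convert 7 thousands, 4 hundreds, 3 ones (place-value notation) → 7×1000 + 4×100 + 3 = 7403 (decimal)
Convert 0o10775 (octal) → 1×4096 + 7×64 + 7×8 + 5 = 4605 (decimal)
Compute |7403 - 4605| = 2798
2798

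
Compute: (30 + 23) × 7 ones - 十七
Convert 7 ones (place-value notation) → 7 (decimal)
Convert 十七 (Chinese numeral) → 1×10 + 7 = 17 (decimal)
Expression in decimal: (30 + 23) × 7 - 17
Parentheses first: 30 + 23 = 53
Multiply: 53 × 7 = 371
Subtract: 371 - 17 = 354
354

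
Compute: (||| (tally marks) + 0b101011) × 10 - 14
Convert ||| (tally marks) → 3 (decimal)
Convert 0b101011 (binary) → 32 + 8 + 2 + 1 = 43 (decimal)
Expression in decimal: (3 + 43) × 10 - 14
Parentheses first: 3 + 43 = 46
Multiply: 46 × 10 = 460
Subtract: 460 - 14 = 446
446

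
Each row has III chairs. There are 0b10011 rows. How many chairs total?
Convert III (Roman numeral) → 1 + 1 + 1 = 3 (decimal)
Convert 0b10011 (binary) → 16 + 2 + 1 = 19 (decimal)
Compute 3 × 19 = 57
57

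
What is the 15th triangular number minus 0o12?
The 15th triangular number = 15×16/2 = 120
Convert 0o12 (octal) → 1×8 + 2 = 10 (decimal)
Compute 120 - 10 = 110
110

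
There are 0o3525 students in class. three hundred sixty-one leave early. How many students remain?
Convert 0o3525 (octal) → 3×512 + 5×64 + 2×8 + 5 = 1877 (decimal)
Convert three hundred sixty-one (English words) → 3×100 + 61 = 361 (decimal)
Compute 1877 - 361 = 1516
1516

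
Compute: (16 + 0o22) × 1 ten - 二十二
Convert 0o22 (octal) → 2×8 + 2 = 18 (decimal)
Convert 1 ten (place-value notation) → 1×10 = 10 (decimal)
Convert 二十二 (Chinese numeral) → 2×10 + 2 = 22 (decimal)
Expression in decimal: (16 + 18) × 10 - 22
Parentheses first: 16 + 18 = 34
Multiply: 34 × 10 = 340
Subtract: 340 - 22 = 318
318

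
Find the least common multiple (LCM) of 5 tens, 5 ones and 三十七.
Convert 5 tens, 5 ones (place-value notation) → 5×10 + 5 = 55 (decimal)
Convert 三十七 (Chinese numeral) → 3×10 + 7 = 37 (decimal)
Compute lcm(55, 37) = 2035
2035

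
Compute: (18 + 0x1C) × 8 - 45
Convert 0x1C (hexadecimal) → 1×16 + 12 = 28 (decimal)
Expression in decimal: (18 + 28) × 8 - 45
Parentheses first: 18 + 28 = 46
Multiply: 46 × 8 = 368
Subtract: 368 - 45 = 323
323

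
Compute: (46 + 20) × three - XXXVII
Convert three (English words) → 3 (decimal)
Convert XXXVII (Roman numeral) → 10 + 10 + 10 + 5 + 1 + 1 = 37 (decimal)
Expression in decimal: (46 + 20) × 3 - 37
Parentheses first: 46 + 20 = 66
Multiply: 66 × 3 = 198
Subtract: 198 - 37 = 161
161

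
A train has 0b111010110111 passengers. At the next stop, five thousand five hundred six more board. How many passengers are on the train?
Convert 0b111010110111 (binary) → 2048 + 1024 + 512 + 128 + 32 + 16 + 4 + 2 + 1 = 3767 (decimal)
Convert five thousand five hundred six (English words) → 5×1000 + 5×100 + 6 = 5506 (decimal)
Compute 3767 + 5506 = 9273
9273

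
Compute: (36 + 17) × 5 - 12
Parentheses first: 36 + 17 = 53
Multiply: 53 × 5 = 265
Subtract: 265 - 12 = 253
253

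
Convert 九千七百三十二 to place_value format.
Convert 九千七百三十二 (Chinese numeral) → 9×1000 + 7×100 + 3×10 + 2 = 9732 (decimal)
Convert 9732 (decimal) → 9732 = 9×1000 + 7×100 + 3×10 + 2 → 9 thousands, 7 hundreds, 3 tens, 2 ones (place-value notation)
9 thousands, 7 hundreds, 3 tens, 2 ones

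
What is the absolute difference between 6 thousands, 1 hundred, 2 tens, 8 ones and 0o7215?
Convert 6 thousands, 1 hundred, 2 tens, 8 ones (place-value notation) → 6×1000 + 1×100 + 2×10 + 8 = 6128 (decimal)
Convert 0o7215 (octal) → 7×512 + 2×64 + 1×8 + 5 = 3725 (decimal)
Compute |6128 - 3725| = 2403
2403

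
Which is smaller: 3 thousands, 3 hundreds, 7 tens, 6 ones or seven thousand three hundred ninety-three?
Convert 3 thousands, 3 hundreds, 7 tens, 6 ones (place-value notation) → 3×1000 + 3×100 + 7×10 + 6 = 3376 (decimal)
Convert seven thousand three hundred ninety-three (English words) → 7×1000 + 3×100 + 93 = 7393 (decimal)
Compare 3376 vs 7393: smaller = 3376
3376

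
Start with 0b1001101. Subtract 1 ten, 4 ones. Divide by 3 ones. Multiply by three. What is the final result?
Convert 0b1001101 (binary) → 64 + 8 + 4 + 1 = 77 (decimal)
Start: 77
Convert 1 ten, 4 ones (place-value notation) → 1×10 + 4 = 14 (decimal)
77 - 14 = 63
Convert 3 ones (place-value notation) → 3 (decimal)
63 ÷ 3 = 21
Convert three (English words) → 3 (decimal)
21 × 3 = 63
63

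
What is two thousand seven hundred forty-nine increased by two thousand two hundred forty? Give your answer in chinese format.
Convert two thousand seven hundred forty-nine (English words) → 2×1000 + 7×100 + 49 = 2749 (decimal)
Convert two thousand two hundred forty (English words) → 2×1000 + 2×100 + 40 = 2240 (decimal)
Compute 2749 + 2240 = 4989
Convert 4989 (decimal) → 4989 = 4×1000 + 9×100 + 8×10 + 9 → 四千九百八十九 (Chinese numeral)
四千九百八十九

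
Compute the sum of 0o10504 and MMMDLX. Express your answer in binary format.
Convert 0o10504 (octal) → 1×4096 + 5×64 + 4 = 4420 (decimal)
Convert MMMDLX (Roman numeral) → 1000 + 1000 + 1000 + 500 + 50 + 10 = 3560 (decimal)
Compute 4420 + 3560 = 7980
Convert 7980 (decimal) → 7980 = 4096 + 2048 + 1024 + 512 + 256 + 32 + 8 + 4 → 0b1111100101100 (binary)
0b1111100101100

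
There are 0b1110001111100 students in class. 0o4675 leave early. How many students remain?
Convert 0b1110001111100 (binary) → 4096 + 2048 + 1024 + 64 + 32 + 16 + 8 + 4 = 7292 (decimal)
Convert 0o4675 (octal) → 4×512 + 6×64 + 7×8 + 5 = 2493 (decimal)
Compute 7292 - 2493 = 4799
4799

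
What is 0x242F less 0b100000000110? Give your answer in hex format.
Convert 0x242F (hexadecimal) → 2×4096 + 4×256 + 2×16 + 15 = 9263 (decimal)
Convert 0b100000000110 (binary) → 2048 + 4 + 2 = 2054 (decimal)
Compute 9263 - 2054 = 7209
Convert 7209 (decimal) → 7209 = 1×4096 + 12×256 + 2×16 + 9 → 0x1C29 (hexadecimal)
0x1C29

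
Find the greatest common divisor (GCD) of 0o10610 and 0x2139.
Convert 0o10610 (octal) → 1×4096 + 6×64 + 1×8 = 4488 (decimal)
Convert 0x2139 (hexadecimal) → 2×4096 + 1×256 + 3×16 + 9 = 8505 (decimal)
Compute gcd(4488, 8505) = 3
3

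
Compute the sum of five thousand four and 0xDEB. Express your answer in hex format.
Convert five thousand four (English words) → 5×1000 + 4 = 5004 (decimal)
Convert 0xDEB (hexadecimal) → 13×256 + 14×16 + 11 = 3563 (decimal)
Compute 5004 + 3563 = 8567
Convert 8567 (decimal) → 8567 = 2×4096 + 1×256 + 7×16 + 7 → 0x2177 (hexadecimal)
0x2177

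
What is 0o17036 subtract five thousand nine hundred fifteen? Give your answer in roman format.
Convert 0o17036 (octal) → 1×4096 + 7×512 + 3×8 + 6 = 7710 (decimal)
Convert five thousand nine hundred fifteen (English words) → 5×1000 + 9×100 + 15 = 5915 (decimal)
Compute 7710 - 5915 = 1795
Convert 1795 (decimal) → 1795 = 1000 + 500 + 100 + 100 + 90 + 5 → MDCCXCV (Roman numeral)
MDCCXCV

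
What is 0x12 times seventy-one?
Convert 0x12 (hexadecimal) → 1×16 + 2 = 18 (decimal)
Convert seventy-one (English words) → 71 (decimal)
Compute 18 × 71 = 1278
1278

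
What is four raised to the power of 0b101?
Convert four (English words) → 4 (decimal)
Convert 0b101 (binary) → 4 + 1 = 5 (decimal)
Compute 4 ^ 5 = 1024
1024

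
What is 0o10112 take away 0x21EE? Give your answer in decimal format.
Convert 0o10112 (octal) → 1×4096 + 1×64 + 1×8 + 2 = 4170 (decimal)
Convert 0x21EE (hexadecimal) → 2×4096 + 1×256 + 14×16 + 14 = 8686 (decimal)
Compute 4170 - 8686 = -4516
-4516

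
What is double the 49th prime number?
The 49th prime number = 227
Compute 227 × 2 = 454
454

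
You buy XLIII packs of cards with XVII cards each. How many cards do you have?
Convert XVII (Roman numeral) → 10 + 5 + 1 + 1 = 17 (decimal)
Convert XLIII (Roman numeral) → 40 + 1 + 1 + 1 = 43 (decimal)
Compute 17 × 43 = 731
731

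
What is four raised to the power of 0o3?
Convert four (English words) → 4 (decimal)
Convert 0o3 (octal) → 3 (decimal)
Compute 4 ^ 3 = 64
64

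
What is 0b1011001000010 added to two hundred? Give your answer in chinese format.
Convert 0b1011001000010 (binary) → 4096 + 1024 + 512 + 64 + 2 = 5698 (decimal)
Convert two hundred (English words) → 2×100 = 200 (decimal)
Compute 5698 + 200 = 5898
Convert 5898 (decimal) → 5898 = 5×1000 + 8×100 + 9×10 + 8 → 五千八百九十八 (Chinese numeral)
五千八百九十八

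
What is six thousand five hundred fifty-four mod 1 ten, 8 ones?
Convert six thousand five hundred fifty-four (English words) → 6×1000 + 5×100 + 54 = 6554 (decimal)
Convert 1 ten, 8 ones (place-value notation) → 1×10 + 8 = 18 (decimal)
Compute 6554 mod 18 = 2
2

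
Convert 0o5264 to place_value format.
Convert 0o5264 (octal) → 5×512 + 2×64 + 6×8 + 4 = 2740 (decimal)
Convert 2740 (decimal) → 2740 = 2×1000 + 7×100 + 4×10 → 2 thousands, 7 hundreds, 4 tens (place-value notation)
2 thousands, 7 hundreds, 4 tens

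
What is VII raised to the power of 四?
Convert VII (Roman numeral) → 5 + 1 + 1 = 7 (decimal)
Convert 四 (Chinese numeral) → 4 (decimal)
Compute 7 ^ 4 = 2401
2401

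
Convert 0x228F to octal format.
Convert 0x228F (hexadecimal) → 2×4096 + 2×256 + 8×16 + 15 = 8847 (decimal)
Convert 8847 (decimal) → 8847 = 2×4096 + 1×512 + 2×64 + 1×8 + 7 → 0o21217 (octal)
0o21217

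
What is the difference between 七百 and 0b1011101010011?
Convert 七百 (Chinese numeral) → 7×100 = 700 (decimal)
Convert 0b1011101010011 (binary) → 4096 + 1024 + 512 + 256 + 64 + 16 + 2 + 1 = 5971 (decimal)
Difference: |700 - 5971| = 5271
5271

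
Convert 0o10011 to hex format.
Convert 0o10011 (octal) → 1×4096 + 1×8 + 1 = 4105 (decimal)
Convert 4105 (decimal) → 4105 = 1×4096 + 9 → 0x1009 (hexadecimal)
0x1009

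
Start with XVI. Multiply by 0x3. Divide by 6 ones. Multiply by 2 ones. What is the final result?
Convert XVI (Roman numeral) → 10 + 5 + 1 = 16 (decimal)
Start: 16
Convert 0x3 (hexadecimal) → 3 (decimal)
16 × 3 = 48
Convert 6 ones (place-value notation) → 6 (decimal)
48 ÷ 6 = 8
Convert 2 ones (place-value notation) → 2 (decimal)
8 × 2 = 16
16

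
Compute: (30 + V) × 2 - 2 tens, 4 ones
Convert V (Roman numeral) → 5 (decimal)
Convert 2 tens, 4 ones (place-value notation) → 2×10 + 4 = 24 (decimal)
Expression in decimal: (30 + 5) × 2 - 24
Parentheses first: 30 + 5 = 35
Multiply: 35 × 2 = 70
Subtract: 70 - 24 = 46
46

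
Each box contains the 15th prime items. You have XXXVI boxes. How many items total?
Convert the 15th prime (prime index) → 47 (decimal)
Convert XXXVI (Roman numeral) → 10 + 10 + 10 + 5 + 1 = 36 (decimal)
Compute 47 × 36 = 1692
1692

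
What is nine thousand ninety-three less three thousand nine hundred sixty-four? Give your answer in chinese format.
Convert nine thousand ninety-three (English words) → 9×1000 + 93 = 9093 (decimal)
Convert three thousand nine hundred sixty-four (English words) → 3×1000 + 9×100 + 64 = 3964 (decimal)
Compute 9093 - 3964 = 5129
Convert 5129 (decimal) → 5129 = 5×1000 + 1×100 + 2×10 + 9 → 五千一百二十九 (Chinese numeral)
五千一百二十九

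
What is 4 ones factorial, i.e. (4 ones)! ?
Convert 4 ones (place-value notation) → 4 (decimal)
Compute 4! = 24
24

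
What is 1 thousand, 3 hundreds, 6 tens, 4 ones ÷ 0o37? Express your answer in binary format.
Convert 1 thousand, 3 hundreds, 6 tens, 4 ones (place-value notation) → 1×1000 + 3×100 + 6×10 + 4 = 1364 (decimal)
Convert 0o37 (octal) → 3×8 + 7 = 31 (decimal)
Compute 1364 ÷ 31 = 44
Convert 44 (decimal) → 44 = 32 + 8 + 4 → 0b101100 (binary)
0b101100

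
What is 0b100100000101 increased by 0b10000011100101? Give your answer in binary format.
Convert 0b100100000101 (binary) → 2048 + 256 + 4 + 1 = 2309 (decimal)
Convert 0b10000011100101 (binary) → 8192 + 128 + 64 + 32 + 4 + 1 = 8421 (decimal)
Compute 2309 + 8421 = 10730
Convert 10730 (decimal) → 10730 = 8192 + 2048 + 256 + 128 + 64 + 32 + 8 + 2 → 0b10100111101010 (binary)
0b10100111101010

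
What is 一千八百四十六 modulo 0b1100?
Convert 一千八百四十六 (Chinese numeral) → 1×1000 + 8×100 + 4×10 + 6 = 1846 (decimal)
Convert 0b1100 (binary) → 8 + 4 = 12 (decimal)
Compute 1846 mod 12 = 10
10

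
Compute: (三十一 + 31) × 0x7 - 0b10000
Convert 三十一 (Chinese numeral) → 3×10 + 1 = 31 (decimal)
Convert 0x7 (hexadecimal) → 7 (decimal)
Convert 0b10000 (binary) → 16 (decimal)
Expression in decimal: (31 + 31) × 7 - 16
Parentheses first: 31 + 31 = 62
Multiply: 62 × 7 = 434
Subtract: 434 - 16 = 418
418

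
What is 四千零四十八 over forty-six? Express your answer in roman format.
Convert 四千零四十八 (Chinese numeral) → 4×1000 + 4×10 + 8 = 4048 (decimal)
Convert forty-six (English words) → 46 (decimal)
Compute 4048 ÷ 46 = 88
Convert 88 (decimal) → 88 = 50 + 10 + 10 + 10 + 5 + 1 + 1 + 1 → LXXXVIII (Roman numeral)
LXXXVIII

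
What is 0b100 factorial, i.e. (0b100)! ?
Convert 0b100 (binary) → 4 (decimal)
Compute 4! = 24
24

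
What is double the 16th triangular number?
The 16th triangular number = 16×17/2 = 136
Compute 136 × 2 = 272
272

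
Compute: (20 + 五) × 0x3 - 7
Convert 五 (Chinese numeral) → 5 (decimal)
Convert 0x3 (hexadecimal) → 3 (decimal)
Expression in decimal: (20 + 5) × 3 - 7
Parentheses first: 20 + 5 = 25
Multiply: 25 × 3 = 75
Subtract: 75 - 7 = 68
68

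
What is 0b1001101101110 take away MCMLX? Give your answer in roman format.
Convert 0b1001101101110 (binary) → 4096 + 512 + 256 + 64 + 32 + 8 + 4 + 2 = 4974 (decimal)
Convert MCMLX (Roman numeral) → 1000 + 900 + 50 + 10 = 1960 (decimal)
Compute 4974 - 1960 = 3014
Convert 3014 (decimal) → 3014 = 1000 + 1000 + 1000 + 10 + 4 → MMMXIV (Roman numeral)
MMMXIV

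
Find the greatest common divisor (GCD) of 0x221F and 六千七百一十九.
Convert 0x221F (hexadecimal) → 2×4096 + 2×256 + 1×16 + 15 = 8735 (decimal)
Convert 六千七百一十九 (Chinese numeral) → 6×1000 + 7×100 + 1×10 + 9 = 6719 (decimal)
Compute gcd(8735, 6719) = 1
1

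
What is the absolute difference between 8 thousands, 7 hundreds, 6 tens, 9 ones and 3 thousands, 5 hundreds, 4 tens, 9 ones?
Convert 8 thousands, 7 hundreds, 6 tens, 9 ones (place-value notation) → 8×1000 + 7×100 + 6×10 + 9 = 8769 (decimal)
Convert 3 thousands, 5 hundreds, 4 tens, 9 ones (place-value notation) → 3×1000 + 5×100 + 4×10 + 9 = 3549 (decimal)
Compute |8769 - 3549| = 5220
5220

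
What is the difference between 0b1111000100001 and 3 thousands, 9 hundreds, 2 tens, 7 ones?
Convert 0b1111000100001 (binary) → 4096 + 2048 + 1024 + 512 + 32 + 1 = 7713 (decimal)
Convert 3 thousands, 9 hundreds, 2 tens, 7 ones (place-value notation) → 3×1000 + 9×100 + 2×10 + 7 = 3927 (decimal)
Difference: |7713 - 3927| = 3786
3786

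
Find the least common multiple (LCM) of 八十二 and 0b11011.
Convert 八十二 (Chinese numeral) → 8×10 + 2 = 82 (decimal)
Convert 0b11011 (binary) → 16 + 8 + 2 + 1 = 27 (decimal)
Compute lcm(82, 27) = 2214
2214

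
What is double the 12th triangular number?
The 12th triangular number = 12×13/2 = 78
Compute 78 × 2 = 156
156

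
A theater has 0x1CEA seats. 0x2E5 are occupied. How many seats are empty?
Convert 0x1CEA (hexadecimal) → 1×4096 + 12×256 + 14×16 + 10 = 7402 (decimal)
Convert 0x2E5 (hexadecimal) → 2×256 + 14×16 + 5 = 741 (decimal)
Compute 7402 - 741 = 6661
6661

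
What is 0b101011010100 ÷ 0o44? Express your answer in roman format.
Convert 0b101011010100 (binary) → 2048 + 512 + 128 + 64 + 16 + 4 = 2772 (decimal)
Convert 0o44 (octal) → 4×8 + 4 = 36 (decimal)
Compute 2772 ÷ 36 = 77
Convert 77 (decimal) → 77 = 50 + 10 + 10 + 5 + 1 + 1 → LXXVII (Roman numeral)
LXXVII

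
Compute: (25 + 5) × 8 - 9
Parentheses first: 25 + 5 = 30
Multiply: 30 × 8 = 240
Subtract: 240 - 9 = 231
231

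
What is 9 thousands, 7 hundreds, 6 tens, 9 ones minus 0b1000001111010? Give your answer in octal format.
Convert 9 thousands, 7 hundreds, 6 tens, 9 ones (place-value notation) → 9×1000 + 7×100 + 6×10 + 9 = 9769 (decimal)
Convert 0b1000001111010 (binary) → 4096 + 64 + 32 + 16 + 8 + 2 = 4218 (decimal)
Compute 9769 - 4218 = 5551
Convert 5551 (decimal) → 5551 = 1×4096 + 2×512 + 6×64 + 5×8 + 7 → 0o12657 (octal)
0o12657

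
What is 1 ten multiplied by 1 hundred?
Convert 1 ten (place-value notation) → 1×10 = 10 (decimal)
Convert 1 hundred (place-value notation) → 1×100 = 100 (decimal)
Compute 10 × 100 = 1000
1000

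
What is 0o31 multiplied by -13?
Convert 0o31 (octal) → 3×8 + 1 = 25 (decimal)
Compute 25 × -13 = -325
-325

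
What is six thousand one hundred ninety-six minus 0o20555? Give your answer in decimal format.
Convert six thousand one hundred ninety-six (English words) → 6×1000 + 1×100 + 96 = 6196 (decimal)
Convert 0o20555 (octal) → 2×4096 + 5×64 + 5×8 + 5 = 8557 (decimal)
Compute 6196 - 8557 = -2361
-2361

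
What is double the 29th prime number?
The 29th prime number = 109
Compute 109 × 2 = 218
218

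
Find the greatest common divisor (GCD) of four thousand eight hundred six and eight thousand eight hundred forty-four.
Convert four thousand eight hundred six (English words) → 4×1000 + 8×100 + 6 = 4806 (decimal)
Convert eight thousand eight hundred forty-four (English words) → 8×1000 + 8×100 + 44 = 8844 (decimal)
Compute gcd(4806, 8844) = 6
6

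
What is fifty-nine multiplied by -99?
Convert fifty-nine (English words) → 59 (decimal)
Compute 59 × -99 = -5841
-5841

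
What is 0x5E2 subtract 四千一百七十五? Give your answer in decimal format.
Convert 0x5E2 (hexadecimal) → 5×256 + 14×16 + 2 = 1506 (decimal)
Convert 四千一百七十五 (Chinese numeral) → 4×1000 + 1×100 + 7×10 + 5 = 4175 (decimal)
Compute 1506 - 4175 = -2669
-2669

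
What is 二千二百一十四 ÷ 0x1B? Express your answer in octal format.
Convert 二千二百一十四 (Chinese numeral) → 2×1000 + 2×100 + 1×10 + 4 = 2214 (decimal)
Convert 0x1B (hexadecimal) → 1×16 + 11 = 27 (decimal)
Compute 2214 ÷ 27 = 82
Convert 82 (decimal) → 82 = 1×64 + 2×8 + 2 → 0o122 (octal)
0o122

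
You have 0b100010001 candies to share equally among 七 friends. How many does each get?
Convert 0b100010001 (binary) → 256 + 16 + 1 = 273 (decimal)
Convert 七 (Chinese numeral) → 7 (decimal)
Compute 273 ÷ 7 = 39
39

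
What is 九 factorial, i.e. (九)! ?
Convert 九 (Chinese numeral) → 9 (decimal)
Compute 9! = 362880
362880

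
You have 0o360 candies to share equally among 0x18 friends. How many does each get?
Convert 0o360 (octal) → 3×64 + 6×8 = 240 (decimal)
Convert 0x18 (hexadecimal) → 1×16 + 8 = 24 (decimal)
Compute 240 ÷ 24 = 10
10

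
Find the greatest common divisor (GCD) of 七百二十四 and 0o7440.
Convert 七百二十四 (Chinese numeral) → 7×100 + 2×10 + 4 = 724 (decimal)
Convert 0o7440 (octal) → 7×512 + 4×64 + 4×8 = 3872 (decimal)
Compute gcd(724, 3872) = 4
4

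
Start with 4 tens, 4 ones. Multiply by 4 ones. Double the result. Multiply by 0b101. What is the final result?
Convert 4 tens, 4 ones (place-value notation) → 4×10 + 4 = 44 (decimal)
Start: 44
Convert 4 ones (place-value notation) → 4 (decimal)
44 × 4 = 176
176 × 2 = 352
Convert 0b101 (binary) → 4 + 1 = 5 (decimal)
352 × 5 = 1760
1760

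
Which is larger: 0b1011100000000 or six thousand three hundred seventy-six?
Convert 0b1011100000000 (binary) → 4096 + 1024 + 512 + 256 = 5888 (decimal)
Convert six thousand three hundred seventy-six (English words) → 6×1000 + 3×100 + 76 = 6376 (decimal)
Compare 5888 vs 6376: larger = 6376
6376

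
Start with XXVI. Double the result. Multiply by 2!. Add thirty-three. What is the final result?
Convert XXVI (Roman numeral) → 10 + 10 + 5 + 1 = 26 (decimal)
Start: 26
26 × 2 = 52
Convert 2! (factorial) → 2 (decimal)
52 × 2 = 104
Convert thirty-three (English words) → 33 (decimal)
104 + 33 = 137
137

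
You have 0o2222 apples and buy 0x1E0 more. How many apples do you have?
Convert 0o2222 (octal) → 2×512 + 2×64 + 2×8 + 2 = 1170 (decimal)
Convert 0x1E0 (hexadecimal) → 1×256 + 14×16 = 480 (decimal)
Compute 1170 + 480 = 1650
1650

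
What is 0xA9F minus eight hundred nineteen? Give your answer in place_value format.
Convert 0xA9F (hexadecimal) → 10×256 + 9×16 + 15 = 2719 (decimal)
Convert eight hundred nineteen (English words) → 8×100 + 19 = 819 (decimal)
Compute 2719 - 819 = 1900
Convert 1900 (decimal) → 1900 = 1×1000 + 9×100 → 1 thousand, 9 hundreds (place-value notation)
1 thousand, 9 hundreds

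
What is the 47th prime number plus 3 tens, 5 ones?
The 47th prime number = 211
Convert 3 tens, 5 ones (place-value notation) → 3×10 + 5 = 35 (decimal)
Compute 211 + 35 = 246
246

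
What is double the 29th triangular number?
The 29th triangular number = 29×30/2 = 435
Compute 435 × 2 = 870
870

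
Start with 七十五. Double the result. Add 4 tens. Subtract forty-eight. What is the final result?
Convert 七十五 (Chinese numeral) → 7×10 + 5 = 75 (decimal)
Start: 75
75 × 2 = 150
Convert 4 tens (place-value notation) → 4×10 = 40 (decimal)
150 + 40 = 190
Convert forty-eight (English words) → 48 (decimal)
190 - 48 = 142
142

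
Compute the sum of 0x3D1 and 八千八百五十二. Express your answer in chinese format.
Convert 0x3D1 (hexadecimal) → 3×256 + 13×16 + 1 = 977 (decimal)
Convert 八千八百五十二 (Chinese numeral) → 8×1000 + 8×100 + 5×10 + 2 = 8852 (decimal)
Compute 977 + 8852 = 9829
Convert 9829 (decimal) → 9829 = 9×1000 + 8×100 + 2×10 + 9 → 九千八百二十九 (Chinese numeral)
九千八百二十九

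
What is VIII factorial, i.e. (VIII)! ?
Convert VIII (Roman numeral) → 5 + 1 + 1 + 1 = 8 (decimal)
Compute 8! = 40320
40320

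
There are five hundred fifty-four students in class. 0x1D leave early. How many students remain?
Convert five hundred fifty-four (English words) → 5×100 + 54 = 554 (decimal)
Convert 0x1D (hexadecimal) → 1×16 + 13 = 29 (decimal)
Compute 554 - 29 = 525
525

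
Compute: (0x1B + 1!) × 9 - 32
Convert 0x1B (hexadecimal) → 1×16 + 11 = 27 (decimal)
Convert 1! (factorial) → 1 (decimal)
Expression in decimal: (27 + 1) × 9 - 32
Parentheses first: 27 + 1 = 28
Multiply: 28 × 9 = 252
Subtract: 252 - 32 = 220
220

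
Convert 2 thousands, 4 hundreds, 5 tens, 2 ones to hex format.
Convert 2 thousands, 4 hundreds, 5 tens, 2 ones (place-value notation) → 2×1000 + 4×100 + 5×10 + 2 = 2452 (decimal)
Convert 2452 (decimal) → 2452 = 9×256 + 9×16 + 4 → 0x994 (hexadecimal)
0x994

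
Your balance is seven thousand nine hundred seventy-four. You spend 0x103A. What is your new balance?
Convert seven thousand nine hundred seventy-four (English words) → 7×1000 + 9×100 + 74 = 7974 (decimal)
Convert 0x103A (hexadecimal) → 1×4096 + 3×16 + 10 = 4154 (decimal)
Compute 7974 - 4154 = 3820
3820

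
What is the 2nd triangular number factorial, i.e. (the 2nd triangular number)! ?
Convert the 2nd triangular number (triangular index) → 2×3/2 = 3 (decimal)
Compute 3! = 6
6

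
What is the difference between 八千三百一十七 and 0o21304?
Convert 八千三百一十七 (Chinese numeral) → 8×1000 + 3×100 + 1×10 + 7 = 8317 (decimal)
Convert 0o21304 (octal) → 2×4096 + 1×512 + 3×64 + 4 = 8900 (decimal)
Difference: |8317 - 8900| = 583
583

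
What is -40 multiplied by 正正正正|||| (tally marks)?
Convert 正正正正|||| (tally marks) → 5 + 5 + 5 + 5 + 4 = 24 (decimal)
Compute -40 × 24 = -960
-960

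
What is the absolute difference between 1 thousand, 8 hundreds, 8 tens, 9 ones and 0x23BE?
Convert 1 thousand, 8 hundreds, 8 tens, 9 ones (place-value notation) → 1×1000 + 8×100 + 8×10 + 9 = 1889 (decimal)
Convert 0x23BE (hexadecimal) → 2×4096 + 3×256 + 11×16 + 14 = 9150 (decimal)
Compute |1889 - 9150| = 7261
7261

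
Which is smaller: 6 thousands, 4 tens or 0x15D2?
Convert 6 thousands, 4 tens (place-value notation) → 6×1000 + 4×10 = 6040 (decimal)
Convert 0x15D2 (hexadecimal) → 1×4096 + 5×256 + 13×16 + 2 = 5586 (decimal)
Compare 6040 vs 5586: smaller = 5586
5586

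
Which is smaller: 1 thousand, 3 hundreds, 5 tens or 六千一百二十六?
Convert 1 thousand, 3 hundreds, 5 tens (place-value notation) → 1×1000 + 3×100 + 5×10 = 1350 (decimal)
Convert 六千一百二十六 (Chinese numeral) → 6×1000 + 1×100 + 2×10 + 6 = 6126 (decimal)
Compare 1350 vs 6126: smaller = 1350
1350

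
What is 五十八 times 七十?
Convert 五十八 (Chinese numeral) → 5×10 + 8 = 58 (decimal)
Convert 七十 (Chinese numeral) → 7×10 = 70 (decimal)
Compute 58 × 70 = 4060
4060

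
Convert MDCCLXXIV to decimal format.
Convert MDCCLXXIV (Roman numeral) → 1000 + 500 + 100 + 100 + 50 + 10 + 10 + 4 = 1774 (decimal)
1774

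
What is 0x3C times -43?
Convert 0x3C (hexadecimal) → 3×16 + 12 = 60 (decimal)
Compute 60 × -43 = -2580
-2580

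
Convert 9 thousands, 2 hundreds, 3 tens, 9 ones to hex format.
Convert 9 thousands, 2 hundreds, 3 tens, 9 ones (place-value notation) → 9×1000 + 2×100 + 3×10 + 9 = 9239 (decimal)
Convert 9239 (decimal) → 9239 = 2×4096 + 4×256 + 1×16 + 7 → 0x2417 (hexadecimal)
0x2417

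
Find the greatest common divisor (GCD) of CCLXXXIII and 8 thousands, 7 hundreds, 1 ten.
Convert CCLXXXIII (Roman numeral) → 100 + 100 + 50 + 10 + 10 + 10 + 1 + 1 + 1 = 283 (decimal)
Convert 8 thousands, 7 hundreds, 1 ten (place-value notation) → 8×1000 + 7×100 + 1×10 = 8710 (decimal)
Compute gcd(283, 8710) = 1
1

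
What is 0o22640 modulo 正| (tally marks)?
Convert 0o22640 (octal) → 2×4096 + 2×512 + 6×64 + 4×8 = 9632 (decimal)
Convert 正| (tally marks) → 5 + 1 = 6 (decimal)
Compute 9632 mod 6 = 2
2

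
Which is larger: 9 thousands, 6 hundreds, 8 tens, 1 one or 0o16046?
Convert 9 thousands, 6 hundreds, 8 tens, 1 one (place-value notation) → 9×1000 + 6×100 + 8×10 + 1 = 9681 (decimal)
Convert 0o16046 (octal) → 1×4096 + 6×512 + 4×8 + 6 = 7206 (decimal)
Compare 9681 vs 7206: larger = 9681
9681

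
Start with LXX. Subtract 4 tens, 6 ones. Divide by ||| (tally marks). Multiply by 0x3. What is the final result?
Convert LXX (Roman numeral) → 50 + 10 + 10 = 70 (decimal)
Start: 70
Convert 4 tens, 6 ones (place-value notation) → 4×10 + 6 = 46 (decimal)
70 - 46 = 24
Convert ||| (tally marks) → 3 (decimal)
24 ÷ 3 = 8
Convert 0x3 (hexadecimal) → 3 (decimal)
8 × 3 = 24
24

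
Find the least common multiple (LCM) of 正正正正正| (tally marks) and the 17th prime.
Convert 正正正正正| (tally marks) → 5 + 5 + 5 + 5 + 5 + 1 = 26 (decimal)
Convert the 17th prime (prime index) → 59 (decimal)
Compute lcm(26, 59) = 1534
1534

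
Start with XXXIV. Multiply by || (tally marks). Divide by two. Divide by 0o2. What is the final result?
Convert XXXIV (Roman numeral) → 10 + 10 + 10 + 4 = 34 (decimal)
Start: 34
Convert || (tally marks) → 2 (decimal)
34 × 2 = 68
Convert two (English words) → 2 (decimal)
68 ÷ 2 = 34
Convert 0o2 (octal) → 2 (decimal)
34 ÷ 2 = 17
17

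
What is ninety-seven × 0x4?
Convert ninety-seven (English words) → 97 (decimal)
Convert 0x4 (hexadecimal) → 4 (decimal)
Compute 97 × 4 = 388
388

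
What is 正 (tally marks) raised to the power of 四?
Convert 正 (tally marks) → 5 (decimal)
Convert 四 (Chinese numeral) → 4 (decimal)
Compute 5 ^ 4 = 625
625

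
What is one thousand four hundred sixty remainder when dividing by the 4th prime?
Convert one thousand four hundred sixty (English words) → 1×1000 + 4×100 + 60 = 1460 (decimal)
Convert the 4th prime (prime index) → 7 (decimal)
Compute 1460 mod 7 = 4
4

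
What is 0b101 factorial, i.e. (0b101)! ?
Convert 0b101 (binary) → 4 + 1 = 5 (decimal)
Compute 5! = 120
120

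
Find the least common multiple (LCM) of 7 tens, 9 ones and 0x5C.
Convert 7 tens, 9 ones (place-value notation) → 7×10 + 9 = 79 (decimal)
Convert 0x5C (hexadecimal) → 5×16 + 12 = 92 (decimal)
Compute lcm(79, 92) = 7268
7268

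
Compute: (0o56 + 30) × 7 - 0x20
Convert 0o56 (octal) → 5×8 + 6 = 46 (decimal)
Convert 0x20 (hexadecimal) → 2×16 = 32 (decimal)
Expression in decimal: (46 + 30) × 7 - 32
Parentheses first: 46 + 30 = 76
Multiply: 76 × 7 = 532
Subtract: 532 - 32 = 500
500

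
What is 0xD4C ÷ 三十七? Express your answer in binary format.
Convert 0xD4C (hexadecimal) → 13×256 + 4×16 + 12 = 3404 (decimal)
Convert 三十七 (Chinese numeral) → 3×10 + 7 = 37 (decimal)
Compute 3404 ÷ 37 = 92
Convert 92 (decimal) → 92 = 64 + 16 + 8 + 4 → 0b1011100 (binary)
0b1011100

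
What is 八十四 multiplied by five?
Convert 八十四 (Chinese numeral) → 8×10 + 4 = 84 (decimal)
Convert five (English words) → 5 (decimal)
Compute 84 × 5 = 420
420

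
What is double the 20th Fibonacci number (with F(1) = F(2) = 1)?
The 20th Fibonacci number (with F(1) = F(2) = 1) = 6765
Compute 6765 × 2 = 13530
13530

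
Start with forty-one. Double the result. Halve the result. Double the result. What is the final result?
Convert forty-one (English words) → 41 (decimal)
Start: 41
41 × 2 = 82
82 ÷ 2 = 41
41 × 2 = 82
82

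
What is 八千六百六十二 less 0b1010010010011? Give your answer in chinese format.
Convert 八千六百六十二 (Chinese numeral) → 8×1000 + 6×100 + 6×10 + 2 = 8662 (decimal)
Convert 0b1010010010011 (binary) → 4096 + 1024 + 128 + 16 + 2 + 1 = 5267 (decimal)
Compute 8662 - 5267 = 3395
Convert 3395 (decimal) → 3395 = 3×1000 + 3×100 + 9×10 + 5 → 三千三百九十五 (Chinese numeral)
三千三百九十五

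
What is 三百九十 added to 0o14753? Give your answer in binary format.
Convert 三百九十 (Chinese numeral) → 3×100 + 9×10 = 390 (decimal)
Convert 0o14753 (octal) → 1×4096 + 4×512 + 7×64 + 5×8 + 3 = 6635 (decimal)
Compute 390 + 6635 = 7025
Convert 7025 (decimal) → 7025 = 4096 + 2048 + 512 + 256 + 64 + 32 + 16 + 1 → 0b1101101110001 (binary)
0b1101101110001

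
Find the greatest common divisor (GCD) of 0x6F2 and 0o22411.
Convert 0x6F2 (hexadecimal) → 6×256 + 15×16 + 2 = 1778 (decimal)
Convert 0o22411 (octal) → 2×4096 + 2×512 + 4×64 + 1×8 + 1 = 9481 (decimal)
Compute gcd(1778, 9481) = 1
1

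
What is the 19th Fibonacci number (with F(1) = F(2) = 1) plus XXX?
The 19th Fibonacci number (with F(1) = F(2) = 1) = 4181
Convert XXX (Roman numeral) → 10 + 10 + 10 = 30 (decimal)
Compute 4181 + 30 = 4211
4211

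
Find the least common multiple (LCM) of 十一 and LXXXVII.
Convert 十一 (Chinese numeral) → 1×10 + 1 = 11 (decimal)
Convert LXXXVII (Roman numeral) → 50 + 10 + 10 + 10 + 5 + 1 + 1 = 87 (decimal)
Compute lcm(11, 87) = 957
957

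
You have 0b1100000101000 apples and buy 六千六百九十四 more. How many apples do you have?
Convert 0b1100000101000 (binary) → 4096 + 2048 + 32 + 8 = 6184 (decimal)
Convert 六千六百九十四 (Chinese numeral) → 6×1000 + 6×100 + 9×10 + 4 = 6694 (decimal)
Compute 6184 + 6694 = 12878
12878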